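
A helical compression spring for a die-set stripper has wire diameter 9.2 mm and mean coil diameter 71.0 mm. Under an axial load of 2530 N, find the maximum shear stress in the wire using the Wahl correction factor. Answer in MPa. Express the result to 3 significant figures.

700 MPa

Spring index C = D/d = 71.0/9.2 = 7.7174
K_W = (4C−1)/(4C−4) + 0.615/C = 29.870/26.870 + 0.0797 = 1.1913
τ₀ = 8FD/(πd³) = 8·2530·71.0/(π·9.2³) = 1.43704e+06/2446.3 = 587.43 MPa
τ_max = K·τ₀ = 1.1913 × 587.43 = 699.83 MPa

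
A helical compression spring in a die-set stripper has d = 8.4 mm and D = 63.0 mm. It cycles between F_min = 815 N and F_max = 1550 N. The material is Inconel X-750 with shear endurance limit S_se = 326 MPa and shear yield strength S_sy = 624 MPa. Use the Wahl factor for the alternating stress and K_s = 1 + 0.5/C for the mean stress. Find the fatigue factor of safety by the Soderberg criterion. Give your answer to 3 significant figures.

1.10

C = D/d = 63.0/8.4 = 7.5000; K_W = (4C−1)/(4C−4)+0.615/C = 1.1974; K_s = 1+0.5/C = 1.0667
F_a = (F_max−F_min)/2 = 367.5 N; F_m = (F_max+F_min)/2 = 1182.5 N
τ_a = K_W·8F_aD/(πd³) = 1.1974 × 99.472 = 119.11 MPa
τ_m = K_s·8F_mD/(πd³) = 1.0667 × 320.07 = 341.41 MPa
Soderberg: 1/n_f = τ_a/S_se + τ_m/S_sy = 119.11/326 + 341.41/624 = 0.36536 + 0.54713 = 0.91248
n_f = 1/0.91248 = 1.096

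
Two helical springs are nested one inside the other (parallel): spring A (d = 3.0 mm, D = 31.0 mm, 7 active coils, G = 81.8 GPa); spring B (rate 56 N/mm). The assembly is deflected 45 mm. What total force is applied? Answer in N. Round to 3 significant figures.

2700 N

k_A = Gd⁴/(8D³N_a) = (81.8×10³)(3.0⁴)/(8·31.0³·7) = 3.9716 N/mm
Parallel: k_eq = 3.9716 + 56 = 59.972 N/mm
F = k_eq·δ = 59.972·45 = 2698.7 N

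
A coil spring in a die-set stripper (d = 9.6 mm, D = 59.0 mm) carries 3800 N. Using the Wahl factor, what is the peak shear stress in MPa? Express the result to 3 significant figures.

804 MPa

Spring index C = D/d = 59.0/9.6 = 6.1458
K_W = (4C−1)/(4C−4) + 0.615/C = 23.583/20.583 + 0.1001 = 1.2458
τ₀ = 8FD/(πd³) = 8·3800·59.0/(π·9.6³) = 1.7936e+06/2779.5 = 645.3 MPa
τ_max = K·τ₀ = 1.2458 × 645.3 = 803.93 MPa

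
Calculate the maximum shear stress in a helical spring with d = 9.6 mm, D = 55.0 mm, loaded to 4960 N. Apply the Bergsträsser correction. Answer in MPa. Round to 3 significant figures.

982 MPa

Spring index C = D/d = 55.0/9.6 = 5.7292
K_B = (4C+2)/(4C−3) = 24.917/19.917 = 1.2510
τ₀ = 8FD/(πd³) = 8·4960·55.0/(π·9.6³) = 2.1824e+06/2779.5 = 785.18 MPa
τ_max = K·τ₀ = 1.2510 × 785.18 = 982.3 MPa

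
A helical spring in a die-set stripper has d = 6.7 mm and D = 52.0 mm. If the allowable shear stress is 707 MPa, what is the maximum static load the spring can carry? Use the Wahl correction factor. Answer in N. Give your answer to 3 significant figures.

1350 N

C = D/d = 52.0/6.7 = 7.7612
K_W = (4C−1)/(4C−4) + 0.615/C = 30.045/27.045 + 0.0792 = 1.1902
τ_max = K·8FD/(πd³) → F_max = τ_allow·πd³/(8DK)
F_max = 707·π·6.7³/(8·52.0·1.1902) = 6.6803e+05/495.11 = 1349.2 N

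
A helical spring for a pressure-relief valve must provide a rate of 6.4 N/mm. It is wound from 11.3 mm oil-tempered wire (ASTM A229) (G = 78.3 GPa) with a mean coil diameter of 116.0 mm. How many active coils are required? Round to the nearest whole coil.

N_a = Gd⁴/(8D³k) = (78.3×10³ × 11.3⁴)/(8 × 116.0³ × 6.4)
    = 1.27666e+09 / 7.99179e+07 = 15.97 → 16 coils

16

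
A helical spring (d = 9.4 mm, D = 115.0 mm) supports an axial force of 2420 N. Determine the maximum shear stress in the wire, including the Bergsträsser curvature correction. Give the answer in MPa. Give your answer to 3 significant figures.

Spring index C = D/d = 115.0/9.4 = 12.2340
K_B = (4C+2)/(4C−3) = 50.936/45.936 = 1.1088
τ₀ = 8FD/(πd³) = 8·2420·115.0/(π·9.4³) = 2.2264e+06/2609.4 = 853.24 MPa
τ_max = K·τ₀ = 1.1088 × 853.24 = 946.11 MPa

946 MPa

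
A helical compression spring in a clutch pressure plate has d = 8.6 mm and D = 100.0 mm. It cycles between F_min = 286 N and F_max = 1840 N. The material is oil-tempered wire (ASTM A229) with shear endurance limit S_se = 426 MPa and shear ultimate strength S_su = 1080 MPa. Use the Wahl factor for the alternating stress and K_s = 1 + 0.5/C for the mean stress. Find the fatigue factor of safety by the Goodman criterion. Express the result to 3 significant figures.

C = D/d = 100.0/8.6 = 11.6279; K_W = (4C−1)/(4C−4)+0.615/C = 1.1235; K_s = 1+0.5/C = 1.0430
F_a = (F_max−F_min)/2 = 777 N; F_m = (F_max+F_min)/2 = 1063 N
τ_a = K_W·8F_aD/(πd³) = 1.1235 × 311.08 = 349.48 MPa
τ_m = K_s·8F_mD/(πd³) = 1.0430 × 425.58 = 443.88 MPa
Goodman: 1/n_f = τ_a/S_se + τ_m/S_su = 349.48/426 + 443.88/1080 = 0.82038 + 0.41100 = 1.2314
n_f = 1/1.2314 = 0.8121

0.812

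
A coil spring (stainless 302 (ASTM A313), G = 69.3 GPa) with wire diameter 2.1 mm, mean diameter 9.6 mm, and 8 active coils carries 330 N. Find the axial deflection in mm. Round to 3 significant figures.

k = Gd⁴/(8D³N_a) = (69.3×10³)(2.1⁴)/(8·9.6³·8) = 23.802 N/mm
δ = F/k = 330 / 23.802 = 13.864 mm

13.9 mm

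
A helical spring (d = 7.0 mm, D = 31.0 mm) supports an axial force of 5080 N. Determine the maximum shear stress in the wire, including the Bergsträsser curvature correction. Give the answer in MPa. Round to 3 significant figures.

Spring index C = D/d = 31.0/7.0 = 4.4286
K_B = (4C+2)/(4C−3) = 19.714/14.714 = 1.3398
τ₀ = 8FD/(πd³) = 8·5080·31.0/(π·7.0³) = 1.25984e+06/1077.6 = 1169.2 MPa
τ_max = K·τ₀ = 1.3398 × 1169.2 = 1566.4 MPa

1570 MPa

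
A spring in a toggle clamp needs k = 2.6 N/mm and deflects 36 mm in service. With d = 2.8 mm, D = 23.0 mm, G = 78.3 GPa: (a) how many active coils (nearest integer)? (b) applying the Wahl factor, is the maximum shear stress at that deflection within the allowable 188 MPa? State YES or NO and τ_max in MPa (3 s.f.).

(a) 19 coils; (b) NO, τ_max = 295 MPa

N_a = Gd⁴/(8D³k) = (78.3×10³)(2.8⁴)/(8·23.0³·2.6) = 19.02 → N_a = 19
Actual rate k = Gd⁴/(8D³·19) = 2.6024 N/mm
Working load F = kδ = 2.6024·36 = 93.685 N
C = 23.0/2.8 = 8.2143; K_W = (4C−1)/(4C−4)+0.615/C = 1.1788
τ_max = K_W·8FD/(πd³) = 1.1788·249.96 = 294.66 MPa
τ_max > 188 MPa → exceeds allowable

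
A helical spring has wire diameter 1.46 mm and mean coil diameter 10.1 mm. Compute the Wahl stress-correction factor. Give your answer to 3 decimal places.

C = D/d = 10.1/1.46 = 6.9178
K_W = (4C−1)/(4C−4) + 0.615/C = 26.671/23.671 + 0.0889 = 1.2156

1.216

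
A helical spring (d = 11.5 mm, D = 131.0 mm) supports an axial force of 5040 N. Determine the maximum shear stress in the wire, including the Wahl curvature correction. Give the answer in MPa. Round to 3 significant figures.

Spring index C = D/d = 131.0/11.5 = 11.3913
K_W = (4C−1)/(4C−4) + 0.615/C = 44.565/41.565 + 0.0540 = 1.1262
τ₀ = 8FD/(πd³) = 8·5040·131.0/(π·11.5³) = 5.28192e+06/4778 = 1105.5 MPa
τ_max = K·τ₀ = 1.1262 × 1105.5 = 1244.9 MPa

1240 MPa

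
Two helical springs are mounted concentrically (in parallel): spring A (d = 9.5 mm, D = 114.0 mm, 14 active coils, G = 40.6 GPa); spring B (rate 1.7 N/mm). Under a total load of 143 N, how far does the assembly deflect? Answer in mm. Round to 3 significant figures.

38.7 mm

k_A = Gd⁴/(8D³N_a) = (40.6×10³)(9.5⁴)/(8·114.0³·14) = 1.9929 N/mm
Parallel: k_eq = 1.9929 + 1.7 = 3.6929 N/mm
δ = F/k_eq = 143/3.6929 = 38.723 mm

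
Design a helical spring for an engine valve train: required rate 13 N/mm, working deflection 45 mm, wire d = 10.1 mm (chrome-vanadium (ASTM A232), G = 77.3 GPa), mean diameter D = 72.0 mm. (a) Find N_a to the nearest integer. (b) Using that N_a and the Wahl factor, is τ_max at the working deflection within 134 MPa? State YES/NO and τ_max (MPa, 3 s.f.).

(a) 21 coils; (b) YES, τ_max = 124 MPa

N_a = Gd⁴/(8D³k) = (77.3×10³)(10.1⁴)/(8·72.0³·13) = 20.72 → N_a = 21
Actual rate k = Gd⁴/(8D³·21) = 12.828 N/mm
Working load F = kδ = 12.828·45 = 577.26 N
C = 72.0/10.1 = 7.1287; K_W = (4C−1)/(4C−4)+0.615/C = 1.2086
τ_max = K_W·8FD/(πd³) = 1.2086·102.73 = 124.16 MPa
τ_max ≤ 134 MPa → acceptable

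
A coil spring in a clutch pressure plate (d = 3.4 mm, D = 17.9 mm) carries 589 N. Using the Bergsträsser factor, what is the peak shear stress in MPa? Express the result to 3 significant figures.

872 MPa

Spring index C = D/d = 17.9/3.4 = 5.2647
K_B = (4C+2)/(4C−3) = 23.059/18.059 = 1.2769
τ₀ = 8FD/(πd³) = 8·589·17.9/(π·3.4³) = 84344.8/123.48 = 683.08 MPa
τ_max = K·τ₀ = 1.2769 × 683.08 = 872.21 MPa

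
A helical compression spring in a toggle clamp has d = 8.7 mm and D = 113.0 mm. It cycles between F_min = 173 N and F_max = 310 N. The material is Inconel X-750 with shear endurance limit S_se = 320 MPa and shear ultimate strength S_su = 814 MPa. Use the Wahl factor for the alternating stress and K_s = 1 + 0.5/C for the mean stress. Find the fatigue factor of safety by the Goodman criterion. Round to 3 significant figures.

C = D/d = 113.0/8.7 = 12.9885; K_W = (4C−1)/(4C−4)+0.615/C = 1.1099; K_s = 1+0.5/C = 1.0385
F_a = (F_max−F_min)/2 = 68.5 N; F_m = (F_max+F_min)/2 = 241.5 N
τ_a = K_W·8F_aD/(πd³) = 1.1099 × 29.933 = 33.223 MPa
τ_m = K_s·8F_mD/(πd³) = 1.0385 × 105.53 = 109.59 MPa
Goodman: 1/n_f = τ_a/S_se + τ_m/S_su = 33.223/320 + 109.59/814 = 0.10382 + 0.13464 = 0.23846
n_f = 1/0.23846 = 4.194

4.19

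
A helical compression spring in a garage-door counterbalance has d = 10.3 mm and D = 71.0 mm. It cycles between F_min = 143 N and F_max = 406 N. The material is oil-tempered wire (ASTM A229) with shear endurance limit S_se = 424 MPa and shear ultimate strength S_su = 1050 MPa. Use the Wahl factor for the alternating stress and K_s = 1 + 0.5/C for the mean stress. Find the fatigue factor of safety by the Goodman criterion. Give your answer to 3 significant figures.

9.19

C = D/d = 71.0/10.3 = 6.8932; K_W = (4C−1)/(4C−4)+0.615/C = 1.2165; K_s = 1+0.5/C = 1.0725
F_a = (F_max−F_min)/2 = 131.5 N; F_m = (F_max+F_min)/2 = 274.5 N
τ_a = K_W·8F_aD/(πd³) = 1.2165 × 21.758 = 26.468 MPa
τ_m = K_s·8F_mD/(πd³) = 1.0725 × 45.418 = 48.713 MPa
Goodman: 1/n_f = τ_a/S_se + τ_m/S_su = 26.468/424 + 48.713/1050 = 0.06242 + 0.04639 = 0.10882
n_f = 1/0.10882 = 9.19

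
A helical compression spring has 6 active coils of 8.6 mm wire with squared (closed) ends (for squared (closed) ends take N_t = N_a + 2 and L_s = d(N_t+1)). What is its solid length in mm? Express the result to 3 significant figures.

squared (closed) ends: N_t = N_a + 2 = 6 + 2 = 8
L_s = d·(N_t+1) = 8.6 × 9 = 77.4 mm

77.4 mm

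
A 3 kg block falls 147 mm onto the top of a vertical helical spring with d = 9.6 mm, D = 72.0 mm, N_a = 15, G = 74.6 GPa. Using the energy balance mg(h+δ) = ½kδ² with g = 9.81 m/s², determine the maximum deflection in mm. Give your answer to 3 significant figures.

k = Gd⁴/(8D³N_a) = (74.6×10³)(9.6⁴)/(8·72.0³·15) = 14.146 N/mm
W = mg = 3 × 9.81 = 29.43 N
½kδ² − Wδ − Wh = 0 → δ = (W + √(W² + 2kWh))/k
δ = (29.43 + √(866.12 + 122400))/14.146 = (29.43 + 351.09)/14.146 = 26.899 mm

26.9 mm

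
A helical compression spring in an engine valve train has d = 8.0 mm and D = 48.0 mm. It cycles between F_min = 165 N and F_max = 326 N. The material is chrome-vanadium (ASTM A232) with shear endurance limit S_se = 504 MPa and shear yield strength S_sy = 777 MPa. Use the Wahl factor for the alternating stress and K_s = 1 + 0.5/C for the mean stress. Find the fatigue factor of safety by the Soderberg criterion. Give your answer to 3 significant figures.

7.72

C = D/d = 48.0/8.0 = 6.0000; K_W = (4C−1)/(4C−4)+0.615/C = 1.2525; K_s = 1+0.5/C = 1.0833
F_a = (F_max−F_min)/2 = 80.5 N; F_m = (F_max+F_min)/2 = 245.5 N
τ_a = K_W·8F_aD/(πd³) = 1.2525 × 19.218 = 24.07 MPa
τ_m = K_s·8F_mD/(πd³) = 1.0833 × 58.609 = 63.493 MPa
Soderberg: 1/n_f = τ_a/S_se + τ_m/S_sy = 24.07/504 + 63.493/777 = 0.04776 + 0.08172 = 0.12947
n_f = 1/0.12947 = 7.724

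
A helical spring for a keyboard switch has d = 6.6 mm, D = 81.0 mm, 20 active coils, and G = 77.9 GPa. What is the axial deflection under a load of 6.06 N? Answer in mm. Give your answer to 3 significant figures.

3.49 mm

k = Gd⁴/(8D³N_a) = (77.9×10³)(6.6⁴)/(8·81.0³·20) = 1.7384 N/mm
δ = F/k = 6.06 / 1.7384 = 3.4861 mm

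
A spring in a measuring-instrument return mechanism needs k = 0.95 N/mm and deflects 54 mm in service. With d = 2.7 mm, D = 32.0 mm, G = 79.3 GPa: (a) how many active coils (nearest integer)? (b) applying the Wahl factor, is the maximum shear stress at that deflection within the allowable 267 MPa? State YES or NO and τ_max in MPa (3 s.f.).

(a) 17 coils; (b) YES, τ_max = 237 MPa

N_a = Gd⁴/(8D³k) = (79.3×10³)(2.7⁴)/(8·32.0³·0.95) = 16.92 → N_a = 17
Actual rate k = Gd⁴/(8D³·17) = 0.94567 N/mm
Working load F = kδ = 0.94567·54 = 51.066 N
C = 32.0/2.7 = 11.8519; K_W = (4C−1)/(4C−4)+0.615/C = 1.1210
τ_max = K_W·8FD/(πd³) = 1.1210·211.41 = 236.99 MPa
τ_max ≤ 267 MPa → acceptable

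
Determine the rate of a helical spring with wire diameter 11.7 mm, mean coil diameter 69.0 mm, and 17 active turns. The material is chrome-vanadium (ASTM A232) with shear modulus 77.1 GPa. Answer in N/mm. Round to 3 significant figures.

k = Gd⁴/(8D³N_a) = (77.1×10³ × 11.7⁴) / (8 × 69.0³ × 17)
  = 1.44477e+09 / 4.46772e+07 = 32.338 N/mm

32.3 N/mm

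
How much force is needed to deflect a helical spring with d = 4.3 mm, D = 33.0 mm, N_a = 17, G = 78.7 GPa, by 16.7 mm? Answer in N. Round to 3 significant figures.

91.9 N

k = Gd⁴/(8D³N_a) = (78.7×10³)(4.3⁴)/(8·33.0³·17) = 5.5051 N/mm
F = k·δ = 5.5051 × 16.7 = 91.936 N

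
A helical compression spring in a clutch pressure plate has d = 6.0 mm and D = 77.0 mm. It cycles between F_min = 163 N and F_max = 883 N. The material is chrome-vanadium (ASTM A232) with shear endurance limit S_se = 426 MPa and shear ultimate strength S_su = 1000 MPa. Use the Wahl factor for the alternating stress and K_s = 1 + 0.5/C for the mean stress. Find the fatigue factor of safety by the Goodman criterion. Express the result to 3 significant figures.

C = D/d = 77.0/6.0 = 12.8333; K_W = (4C−1)/(4C−4)+0.615/C = 1.1113; K_s = 1+0.5/C = 1.0390
F_a = (F_max−F_min)/2 = 360 N; F_m = (F_max+F_min)/2 = 523 N
τ_a = K_W·8F_aD/(πd³) = 1.1113 × 326.8 = 363.17 MPa
τ_m = K_s·8F_mD/(πd³) = 1.0390 × 474.77 = 493.26 MPa
Goodman: 1/n_f = τ_a/S_se + τ_m/S_su = 363.17/426 + 493.26/1000 = 0.85252 + 0.49326 = 1.3458
n_f = 1/1.3458 = 0.7431

0.743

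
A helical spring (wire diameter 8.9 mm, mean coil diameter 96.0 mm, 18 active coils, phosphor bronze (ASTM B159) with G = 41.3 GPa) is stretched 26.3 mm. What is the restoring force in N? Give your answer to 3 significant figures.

53.5 N

k = Gd⁴/(8D³N_a) = (41.3×10³)(8.9⁴)/(8·96.0³·18) = 2.0339 N/mm
F = k·δ = 2.0339 × 26.3 = 53.492 N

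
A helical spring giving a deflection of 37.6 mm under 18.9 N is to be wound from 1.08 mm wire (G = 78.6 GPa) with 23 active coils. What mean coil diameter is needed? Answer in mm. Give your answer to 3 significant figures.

Required rate k = F/δ = 18.9/37.6 = 0.50266 N/mm
D = (Gd⁴/(8N_a·k))^(1/3) = (78.6×10³·1.08⁴/(8·23·0.50266))^(1/3)
  = (1156.18)^(1/3) = 10.4956 mm

10.5 mm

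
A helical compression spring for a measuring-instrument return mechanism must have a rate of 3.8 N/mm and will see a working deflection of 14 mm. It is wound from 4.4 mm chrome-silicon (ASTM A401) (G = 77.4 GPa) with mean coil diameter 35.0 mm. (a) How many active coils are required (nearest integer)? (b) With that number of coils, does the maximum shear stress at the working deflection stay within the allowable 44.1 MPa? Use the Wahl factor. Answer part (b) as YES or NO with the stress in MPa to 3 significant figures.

N_a = Gd⁴/(8D³k) = (77.4×10³)(4.4⁴)/(8·35.0³·3.8) = 22.26 → N_a = 22
Actual rate k = Gd⁴/(8D³·22) = 3.8445 N/mm
Working load F = kδ = 3.8445·14 = 53.822 N
C = 35.0/4.4 = 7.9545; K_W = (4C−1)/(4C−4)+0.615/C = 1.1852
τ_max = K_W·8FD/(πd³) = 1.1852·56.314 = 66.74 MPa
τ_max > 44.1 MPa → exceeds allowable

(a) 22 coils; (b) NO, τ_max = 66.7 MPa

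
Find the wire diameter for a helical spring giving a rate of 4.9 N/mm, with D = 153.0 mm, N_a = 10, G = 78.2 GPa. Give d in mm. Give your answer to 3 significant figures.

d = (8D³N_a·k / G)^(1/4) = (8·153.0³·10·4.9 / (78.2×10³))^0.25
  = (17954)^0.25 = 11.5755 mm

11.6 mm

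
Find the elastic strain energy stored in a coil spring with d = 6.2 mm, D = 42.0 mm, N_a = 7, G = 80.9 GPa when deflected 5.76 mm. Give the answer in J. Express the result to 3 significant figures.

0.478 J

k = Gd⁴/(8D³N_a) = (80.9×10³)(6.2⁴)/(8·42.0³·7) = 28.812 N/mm
U = ½kδ² = 0.5 × 28.812 × 5.76² = 477.96 N·mm = 0.47796 J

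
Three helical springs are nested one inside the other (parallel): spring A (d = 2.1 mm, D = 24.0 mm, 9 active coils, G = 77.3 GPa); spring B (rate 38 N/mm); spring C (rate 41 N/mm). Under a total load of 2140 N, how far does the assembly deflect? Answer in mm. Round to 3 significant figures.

k_A = Gd⁴/(8D³N_a) = (77.3×10³)(2.1⁴)/(8·24.0³·9) = 1.5104 N/mm
Parallel: k_eq = 1.5104 + 38 + 41 = 80.51 N/mm
δ = F/k_eq = 2140/80.51 = 26.58 mm

26.6 mm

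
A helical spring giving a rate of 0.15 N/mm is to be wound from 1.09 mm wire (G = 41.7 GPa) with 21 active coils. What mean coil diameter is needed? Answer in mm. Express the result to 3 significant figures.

D = (Gd⁴/(8N_a·k))^(1/3) = (41.7×10³·1.09⁴/(8·21·0.15))^(1/3)
  = (2335.83)^(1/3) = 13.2683 mm

13.3 mm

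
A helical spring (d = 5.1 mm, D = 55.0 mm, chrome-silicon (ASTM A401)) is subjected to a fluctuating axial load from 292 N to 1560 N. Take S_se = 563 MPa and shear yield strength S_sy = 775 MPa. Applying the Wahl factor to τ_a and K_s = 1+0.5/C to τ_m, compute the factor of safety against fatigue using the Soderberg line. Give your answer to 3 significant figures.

0.375

C = D/d = 55.0/5.1 = 10.7843; K_W = (4C−1)/(4C−4)+0.615/C = 1.1337; K_s = 1+0.5/C = 1.0464
F_a = (F_max−F_min)/2 = 634 N; F_m = (F_max+F_min)/2 = 926 N
τ_a = K_W·8F_aD/(πd³) = 1.1337 × 669.39 = 758.88 MPa
τ_m = K_s·8F_mD/(πd³) = 1.0464 × 977.69 = 1023 MPa
Soderberg: 1/n_f = τ_a/S_se + τ_m/S_sy = 758.88/563 + 1023/775 = 1.34792 + 1.32003 = 2.668
n_f = 1/2.668 = 0.3748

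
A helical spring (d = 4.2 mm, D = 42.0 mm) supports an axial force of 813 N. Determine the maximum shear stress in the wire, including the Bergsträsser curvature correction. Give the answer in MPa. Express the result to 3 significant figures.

Spring index C = D/d = 42.0/4.2 = 10.0000
K_B = (4C+2)/(4C−3) = 42.000/37.000 = 1.1351
τ₀ = 8FD/(πd³) = 8·813·42.0/(π·4.2³) = 273168/232.75 = 1173.6 MPa
τ_max = K·τ₀ = 1.1351 × 1173.6 = 1332.2 MPa

1330 MPa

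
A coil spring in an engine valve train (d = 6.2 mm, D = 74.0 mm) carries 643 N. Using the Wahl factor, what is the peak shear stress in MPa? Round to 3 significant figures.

Spring index C = D/d = 74.0/6.2 = 11.9355
K_W = (4C−1)/(4C−4) + 0.615/C = 46.742/43.742 + 0.0515 = 1.1201
τ₀ = 8FD/(πd³) = 8·643·74.0/(π·6.2³) = 380656/748.73 = 508.4 MPa
τ_max = K·τ₀ = 1.1201 × 508.4 = 569.47 MPa

569 MPa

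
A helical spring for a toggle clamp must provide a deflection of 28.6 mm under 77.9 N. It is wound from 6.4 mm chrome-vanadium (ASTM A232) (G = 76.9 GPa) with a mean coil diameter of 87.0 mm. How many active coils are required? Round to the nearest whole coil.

9

Required rate k = F/δ = 77.9/28.6 = 2.7238 N/mm
N_a = Gd⁴/(8D³k) = (76.9×10³ × 6.4⁴)/(8 × 87.0³ × 2.7238)
    = 1.29017e+08 / 1.43489e+07 = 8.991 → 9 coils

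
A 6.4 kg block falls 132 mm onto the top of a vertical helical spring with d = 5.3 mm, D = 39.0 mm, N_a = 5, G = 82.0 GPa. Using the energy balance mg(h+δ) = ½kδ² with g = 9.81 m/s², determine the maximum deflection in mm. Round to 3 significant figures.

27.1 mm

k = Gd⁴/(8D³N_a) = (82.0×10³)(5.3⁴)/(8·39.0³·5) = 27.269 N/mm
W = mg = 6.4 × 9.81 = 62.784 N
½kδ² − Wδ − Wh = 0 → δ = (W + √(W² + 2kWh))/k
δ = (62.784 + √(3941.8 + 451977))/27.269 = (62.784 + 675.22)/27.269 = 27.064 mm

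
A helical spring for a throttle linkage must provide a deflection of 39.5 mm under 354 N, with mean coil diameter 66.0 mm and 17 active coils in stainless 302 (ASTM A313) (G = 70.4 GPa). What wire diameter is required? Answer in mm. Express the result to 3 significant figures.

Required rate k = F/δ = 354/39.5 = 8.962 N/mm
d = (8D³N_a·k / G)^(1/4) = (8·66.0³·17·8.962 / (70.4×10³))^0.25
  = (4977.4)^0.25 = 8.3995 mm

8.40 mm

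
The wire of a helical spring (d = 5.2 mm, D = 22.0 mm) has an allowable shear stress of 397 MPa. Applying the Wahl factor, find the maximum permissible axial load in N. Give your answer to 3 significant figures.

723 N

C = D/d = 22.0/5.2 = 4.2308
K_W = (4C−1)/(4C−4) + 0.615/C = 15.923/12.923 + 0.1454 = 1.3775
τ_max = K·8FD/(πd³) → F_max = τ_allow·πd³/(8DK)
F_max = 397·π·5.2³/(8·22.0·1.3775) = 1.7537e+05/242.44 = 723.34 N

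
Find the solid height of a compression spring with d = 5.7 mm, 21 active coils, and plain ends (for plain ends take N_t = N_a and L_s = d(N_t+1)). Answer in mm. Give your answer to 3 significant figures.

125 mm

plain ends: N_t = N_a = 21
L_s = d·(N_t+1) = 5.7 × 22 = 125.4 mm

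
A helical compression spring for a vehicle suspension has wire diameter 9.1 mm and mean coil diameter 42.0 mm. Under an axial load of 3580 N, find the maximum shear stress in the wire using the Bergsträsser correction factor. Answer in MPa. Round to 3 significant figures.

Spring index C = D/d = 42.0/9.1 = 4.6154
K_B = (4C+2)/(4C−3) = 20.462/15.462 = 1.3234
τ₀ = 8FD/(πd³) = 8·3580·42.0/(π·9.1³) = 1.20288e+06/2367.4 = 508.1 MPa
τ_max = K·τ₀ = 1.3234 × 508.1 = 672.41 MPa

672 MPa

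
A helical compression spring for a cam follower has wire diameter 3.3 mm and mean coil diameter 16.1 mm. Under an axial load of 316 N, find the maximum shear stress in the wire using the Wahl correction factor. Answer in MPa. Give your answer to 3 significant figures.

476 MPa

Spring index C = D/d = 16.1/3.3 = 4.8788
K_W = (4C−1)/(4C−4) + 0.615/C = 18.515/15.515 + 0.1261 = 1.3194
τ₀ = 8FD/(πd³) = 8·316·16.1/(π·3.3³) = 40700.8/112.9 = 360.5 MPa
τ_max = K·τ₀ = 1.3194 × 360.5 = 475.66 MPa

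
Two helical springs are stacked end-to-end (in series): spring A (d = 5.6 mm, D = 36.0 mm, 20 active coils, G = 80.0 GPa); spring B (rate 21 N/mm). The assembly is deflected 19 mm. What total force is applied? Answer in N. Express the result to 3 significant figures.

133 N

k_A = Gd⁴/(8D³N_a) = (80.0×10³)(5.6⁴)/(8·36.0³·20) = 10.539 N/mm
Series: 1/k_eq = 1/10.539 + 1/21 = 0.1425; k_eq = 7.0175 N/mm
F = k_eq·δ = 7.0175·19 = 133.33 N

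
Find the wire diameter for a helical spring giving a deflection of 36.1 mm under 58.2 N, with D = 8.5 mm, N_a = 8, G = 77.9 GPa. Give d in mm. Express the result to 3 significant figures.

Required rate k = F/δ = 58.2/36.1 = 1.6122 N/mm
d = (8D³N_a·k / G)^(1/4) = (8·8.5³·8·1.6122 / (77.9×10³))^0.25
  = (0.81342)^0.25 = 0.9497 mm

0.950 mm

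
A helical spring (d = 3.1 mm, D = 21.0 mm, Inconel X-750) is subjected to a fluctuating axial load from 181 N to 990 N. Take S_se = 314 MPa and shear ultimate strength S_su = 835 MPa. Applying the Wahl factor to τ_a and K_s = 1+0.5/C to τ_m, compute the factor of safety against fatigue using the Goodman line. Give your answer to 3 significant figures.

0.240

C = D/d = 21.0/3.1 = 6.7742; K_W = (4C−1)/(4C−4)+0.615/C = 1.2207; K_s = 1+0.5/C = 1.0738
F_a = (F_max−F_min)/2 = 404.5 N; F_m = (F_max+F_min)/2 = 585.5 N
τ_a = K_W·8F_aD/(πd³) = 1.2207 × 726.09 = 886.32 MPa
τ_m = K_s·8F_mD/(πd³) = 1.0738 × 1051 = 1128.6 MPa
Goodman: 1/n_f = τ_a/S_se + τ_m/S_su = 886.32/314 + 1128.6/835 = 2.82269 + 1.35158 = 4.1743
n_f = 1/4.1743 = 0.2396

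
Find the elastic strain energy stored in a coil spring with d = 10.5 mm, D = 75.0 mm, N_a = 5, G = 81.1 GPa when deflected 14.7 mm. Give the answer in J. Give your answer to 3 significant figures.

k = Gd⁴/(8D³N_a) = (81.1×10³)(10.5⁴)/(8·75.0³·5) = 58.416 N/mm
U = ½kδ² = 0.5 × 58.416 × 14.7² = 6311.6 N·mm = 6.3116 J

6.31 J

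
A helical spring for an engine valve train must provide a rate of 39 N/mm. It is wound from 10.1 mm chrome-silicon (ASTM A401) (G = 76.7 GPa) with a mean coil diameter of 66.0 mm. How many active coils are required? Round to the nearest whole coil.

N_a = Gd⁴/(8D³k) = (76.7×10³ × 10.1⁴)/(8 × 66.0³ × 39)
    = 7.98143e+08 / 8.96988e+07 = 8.898 → 9 coils

9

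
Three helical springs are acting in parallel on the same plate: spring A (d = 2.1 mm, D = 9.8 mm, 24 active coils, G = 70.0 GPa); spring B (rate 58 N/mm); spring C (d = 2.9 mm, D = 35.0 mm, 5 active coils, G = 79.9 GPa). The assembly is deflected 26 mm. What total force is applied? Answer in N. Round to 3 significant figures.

1790 N

k_A = Gd⁴/(8D³N_a) = (70.0×10³)(2.1⁴)/(8·9.8³·24) = 7.5335 N/mm
k_C = Gd⁴/(8D³N_a) = (79.9×10³)(2.9⁴)/(8·35.0³·5) = 3.2951 N/mm
Parallel: k_eq = 7.5335 + 58 + 3.2951 = 68.829 N/mm
F = k_eq·δ = 68.829·26 = 1789.5 N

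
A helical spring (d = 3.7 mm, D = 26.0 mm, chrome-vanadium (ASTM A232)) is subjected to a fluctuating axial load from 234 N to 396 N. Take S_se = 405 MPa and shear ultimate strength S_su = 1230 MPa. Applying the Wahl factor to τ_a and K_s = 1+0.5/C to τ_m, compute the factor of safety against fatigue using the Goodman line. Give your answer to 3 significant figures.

C = D/d = 26.0/3.7 = 7.0270; K_W = (4C−1)/(4C−4)+0.615/C = 1.2120; K_s = 1+0.5/C = 1.0712
F_a = (F_max−F_min)/2 = 81 N; F_m = (F_max+F_min)/2 = 315 N
τ_a = K_W·8F_aD/(πd³) = 1.2120 × 105.87 = 128.32 MPa
τ_m = K_s·8F_mD/(πd³) = 1.0712 × 411.74 = 441.03 MPa
Goodman: 1/n_f = τ_a/S_se + τ_m/S_su = 128.32/405 + 441.03/1230 = 0.31683 + 0.35856 = 0.67539
n_f = 1/0.67539 = 1.481

1.48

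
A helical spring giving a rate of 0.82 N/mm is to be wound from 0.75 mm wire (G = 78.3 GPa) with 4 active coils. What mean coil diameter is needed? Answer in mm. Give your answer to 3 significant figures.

9.81 mm

D = (Gd⁴/(8N_a·k))^(1/3) = (78.3×10³·0.75⁴/(8·4·0.82))^(1/3)
  = (944.154)^(1/3) = 9.8103 mm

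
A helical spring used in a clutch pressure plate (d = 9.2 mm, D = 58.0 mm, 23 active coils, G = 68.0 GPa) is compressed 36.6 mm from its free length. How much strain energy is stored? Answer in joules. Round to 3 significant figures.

9.09 J

k = Gd⁴/(8D³N_a) = (68.0×10³)(9.2⁴)/(8·58.0³·23) = 13.569 N/mm
U = ½kδ² = 0.5 × 13.569 × 36.6² = 9088.5 N·mm = 9.0885 J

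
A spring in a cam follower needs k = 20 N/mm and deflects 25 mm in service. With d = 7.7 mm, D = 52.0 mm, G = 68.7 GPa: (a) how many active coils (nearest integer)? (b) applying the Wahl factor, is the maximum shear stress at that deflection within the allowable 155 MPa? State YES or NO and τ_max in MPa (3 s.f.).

N_a = Gd⁴/(8D³k) = (68.7×10³)(7.7⁴)/(8·52.0³·20) = 10.73 → N_a = 11
Actual rate k = Gd⁴/(8D³·11) = 19.518 N/mm
Working load F = kδ = 19.518·25 = 487.94 N
C = 52.0/7.7 = 6.7532; K_W = (4C−1)/(4C−4)+0.615/C = 1.2214
τ_max = K_W·8FD/(πd³) = 1.2214·141.53 = 172.86 MPa
τ_max > 155 MPa → exceeds allowable

(a) 11 coils; (b) NO, τ_max = 173 MPa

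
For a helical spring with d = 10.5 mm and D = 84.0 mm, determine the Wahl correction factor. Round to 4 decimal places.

1.1840

C = D/d = 84.0/10.5 = 8.0000
K_W = (4C−1)/(4C−4) + 0.615/C = 31.000/28.000 + 0.0769 = 1.1840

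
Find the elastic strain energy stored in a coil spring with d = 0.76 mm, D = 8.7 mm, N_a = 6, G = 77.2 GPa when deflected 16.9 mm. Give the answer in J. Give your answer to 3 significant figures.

k = Gd⁴/(8D³N_a) = (77.2×10³)(0.76⁴)/(8·8.7³·6) = 0.81484 N/mm
U = ½kδ² = 0.5 × 0.81484 × 16.9² = 116.36 N·mm = 0.11636 J

0.116 J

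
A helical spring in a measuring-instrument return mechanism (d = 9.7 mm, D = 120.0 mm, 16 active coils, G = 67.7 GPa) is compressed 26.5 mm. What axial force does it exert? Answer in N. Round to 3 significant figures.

k = Gd⁴/(8D³N_a) = (67.7×10³)(9.7⁴)/(8·120.0³·16) = 2.7097 N/mm
F = k·δ = 2.7097 × 26.5 = 71.807 N

71.8 N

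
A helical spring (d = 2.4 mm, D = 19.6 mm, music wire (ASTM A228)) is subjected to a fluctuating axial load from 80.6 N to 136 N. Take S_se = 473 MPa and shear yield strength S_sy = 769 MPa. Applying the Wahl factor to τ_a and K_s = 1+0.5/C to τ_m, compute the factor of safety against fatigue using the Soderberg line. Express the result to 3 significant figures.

1.27

C = D/d = 19.6/2.4 = 8.1667; K_W = (4C−1)/(4C−4)+0.615/C = 1.1800; K_s = 1+0.5/C = 1.0612
F_a = (F_max−F_min)/2 = 27.7 N; F_m = (F_max+F_min)/2 = 108.3 N
τ_a = K_W·8F_aD/(πd³) = 1.1800 × 100.01 = 118.01 MPa
τ_m = K_s·8F_mD/(πd³) = 1.0612 × 391.01 = 414.95 MPa
Soderberg: 1/n_f = τ_a/S_se + τ_m/S_sy = 118.01/473 + 414.95/769 = 0.24949 + 0.53960 = 0.78909
n_f = 1/0.78909 = 1.267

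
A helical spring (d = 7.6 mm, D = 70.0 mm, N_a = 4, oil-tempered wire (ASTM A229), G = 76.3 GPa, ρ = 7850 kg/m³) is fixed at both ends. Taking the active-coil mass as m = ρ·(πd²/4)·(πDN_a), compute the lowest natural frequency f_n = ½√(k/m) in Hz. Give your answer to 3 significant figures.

k = Gd⁴/(8D³N_a) = (76.3×10³)(7.6⁴)/(8·70.0³·4) = 23.192 N/mm = 23192 N/m
Wire length L = πDN_a = π·70.0·4 = 879.65 mm
m = ρ·(πd²/4)·L = 7850 × 45.365×10⁻⁶ m² × 0.87965 m = 0.31325 kg
f_n = ½√(k/m) = 0.5·√(23192/0.31325) = 0.5·√(74036) = 136.05 Hz

136 Hz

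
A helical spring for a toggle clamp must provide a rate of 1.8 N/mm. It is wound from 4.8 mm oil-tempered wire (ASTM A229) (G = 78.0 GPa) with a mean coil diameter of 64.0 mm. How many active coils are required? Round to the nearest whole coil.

11

N_a = Gd⁴/(8D³k) = (78.0×10³ × 4.8⁴)/(8 × 64.0³ × 1.8)
    = 4.14056e+07 / 3.77487e+06 = 10.97 → 11 coils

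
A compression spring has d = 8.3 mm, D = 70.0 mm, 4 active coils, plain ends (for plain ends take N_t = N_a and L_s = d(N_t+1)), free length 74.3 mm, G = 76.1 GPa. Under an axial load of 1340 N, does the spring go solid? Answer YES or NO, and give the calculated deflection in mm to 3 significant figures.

YES, δ = 40.7 mm

k = Gd⁴/(8D³N_a) = (76.1×10³)(8.3⁴)/(8·70.0³·4) = 32.904 N/mm
N_t = 4; L_s = 8.3·5 = 41.5 mm; δ_solid = L₀ − L_s = 74.3 − 41.5 = 32.8 mm
δ = F/k = 1340/32.904 = 40.724 mm
δ ≥ δ_solid → spring goes solid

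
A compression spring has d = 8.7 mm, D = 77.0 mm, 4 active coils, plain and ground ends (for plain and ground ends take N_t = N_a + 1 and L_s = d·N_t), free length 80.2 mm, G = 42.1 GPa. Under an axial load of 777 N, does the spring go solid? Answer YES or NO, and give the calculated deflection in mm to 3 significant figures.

k = Gd⁴/(8D³N_a) = (42.1×10³)(8.7⁴)/(8·77.0³·4) = 16.51 N/mm
N_t = 5; L_s = 8.7·5 = 43.5 mm; δ_solid = L₀ − L_s = 80.2 − 43.5 = 36.7 mm
δ = F/k = 777/16.51 = 47.063 mm
δ ≥ δ_solid → spring goes solid

YES, δ = 47.1 mm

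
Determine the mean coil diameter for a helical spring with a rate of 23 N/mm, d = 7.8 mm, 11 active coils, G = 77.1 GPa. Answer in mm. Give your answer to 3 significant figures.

D = (Gd⁴/(8N_a·k))^(1/3) = (77.1×10³·7.8⁴/(8·11·23))^(1/3)
  = (141001)^(1/3) = 52.0484 mm

52.0 mm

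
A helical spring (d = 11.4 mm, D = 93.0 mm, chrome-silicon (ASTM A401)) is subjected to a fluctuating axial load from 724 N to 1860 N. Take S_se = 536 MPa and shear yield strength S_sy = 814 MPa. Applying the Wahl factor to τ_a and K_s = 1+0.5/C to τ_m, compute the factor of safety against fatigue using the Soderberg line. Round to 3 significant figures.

C = D/d = 93.0/11.4 = 8.1579; K_W = (4C−1)/(4C−4)+0.615/C = 1.1802; K_s = 1+0.5/C = 1.0613
F_a = (F_max−F_min)/2 = 568 N; F_m = (F_max+F_min)/2 = 1292 N
τ_a = K_W·8F_aD/(πd³) = 1.1802 × 90.794 = 107.15 MPa
τ_m = K_s·8F_mD/(πd³) = 1.0613 × 206.52 = 219.18 MPa
Soderberg: 1/n_f = τ_a/S_se + τ_m/S_sy = 107.15/536 + 219.18/814 = 0.19991 + 0.26927 = 0.46918
n_f = 1/0.46918 = 2.131

2.13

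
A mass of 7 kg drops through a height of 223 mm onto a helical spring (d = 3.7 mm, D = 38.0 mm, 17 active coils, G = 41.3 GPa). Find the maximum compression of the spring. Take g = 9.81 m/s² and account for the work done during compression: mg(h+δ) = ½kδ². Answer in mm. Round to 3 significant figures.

k = Gd⁴/(8D³N_a) = (41.3×10³)(3.7⁴)/(8·38.0³·17) = 1.0372 N/mm
W = mg = 7 × 9.81 = 68.67 N
½kδ² − Wδ − Wh = 0 → δ = (W + √(W² + 2kWh))/k
δ = (68.67 + √(4715.6 + 31766.5))/1.0372 = (68.67 + 191)/1.0372 = 250.36 mm

250 mm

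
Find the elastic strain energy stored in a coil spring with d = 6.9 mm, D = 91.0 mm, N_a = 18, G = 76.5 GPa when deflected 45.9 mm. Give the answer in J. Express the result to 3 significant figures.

k = Gd⁴/(8D³N_a) = (76.5×10³)(6.9⁴)/(8·91.0³·18) = 1.598 N/mm
U = ½kδ² = 0.5 × 1.598 × 45.9² = 1683.3 N·mm = 1.6833 J

1.68 J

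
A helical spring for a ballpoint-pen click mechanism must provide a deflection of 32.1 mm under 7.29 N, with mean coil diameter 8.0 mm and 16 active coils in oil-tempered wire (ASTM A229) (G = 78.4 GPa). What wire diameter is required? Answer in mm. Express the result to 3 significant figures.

0.660 mm

Required rate k = F/δ = 7.29/32.1 = 0.2271 N/mm
d = (8D³N_a·k / G)^(1/4) = (8·8.0³·16·0.2271 / (78.4×10³))^0.25
  = (0.18984)^0.25 = 0.6601 mm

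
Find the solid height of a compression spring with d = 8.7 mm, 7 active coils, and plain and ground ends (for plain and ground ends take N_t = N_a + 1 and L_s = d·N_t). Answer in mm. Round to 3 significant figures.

plain and ground ends: N_t = N_a + 1 = 7 + 1 = 8
L_s = d·N_t = 8.7 × 8 = 69.6 mm

69.6 mm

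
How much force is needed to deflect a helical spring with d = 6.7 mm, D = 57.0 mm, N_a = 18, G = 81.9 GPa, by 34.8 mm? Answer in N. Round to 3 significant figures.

215 N

k = Gd⁴/(8D³N_a) = (81.9×10³)(6.7⁴)/(8·57.0³·18) = 6.1887 N/mm
F = k·δ = 6.1887 × 34.8 = 215.37 N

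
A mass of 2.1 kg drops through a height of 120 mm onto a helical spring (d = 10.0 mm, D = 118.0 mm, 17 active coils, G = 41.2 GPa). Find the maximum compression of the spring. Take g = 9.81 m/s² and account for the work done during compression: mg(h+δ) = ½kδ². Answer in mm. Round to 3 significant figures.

k = Gd⁴/(8D³N_a) = (41.2×10³)(10.0⁴)/(8·118.0³·17) = 1.8438 N/mm
W = mg = 2.1 × 9.81 = 20.601 N
½kδ² − Wδ − Wh = 0 → δ = (W + √(W² + 2kWh))/k
δ = (20.601 + √(424.4 + 9116.16))/1.8438 = (20.601 + 97.676)/1.8438 = 64.149 mm

64.1 mm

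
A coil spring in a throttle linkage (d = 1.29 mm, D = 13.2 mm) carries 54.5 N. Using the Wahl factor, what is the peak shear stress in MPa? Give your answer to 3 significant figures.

Spring index C = D/d = 13.2/1.29 = 10.2326
K_W = (4C−1)/(4C−4) + 0.615/C = 39.930/36.930 + 0.0601 = 1.1413
τ₀ = 8FD/(πd³) = 8·54.5·13.2/(π·1.29³) = 5755.2/6.744 = 853.38 MPa
τ_max = K·τ₀ = 1.1413 × 853.38 = 973.99 MPa

974 MPa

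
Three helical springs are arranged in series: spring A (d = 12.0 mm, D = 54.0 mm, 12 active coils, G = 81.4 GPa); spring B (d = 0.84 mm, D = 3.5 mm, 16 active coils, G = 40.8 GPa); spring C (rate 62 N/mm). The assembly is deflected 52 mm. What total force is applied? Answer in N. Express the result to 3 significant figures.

k_A = Gd⁴/(8D³N_a) = (81.4×10³)(12.0⁴)/(8·54.0³·12) = 111.66 N/mm
k_B = Gd⁴/(8D³N_a) = (40.8×10³)(0.84⁴)/(8·3.5³·16) = 3.7014 N/mm
Series: 1/k_eq = 1/111.66 + 1/3.7014 + 1/62 = 0.29525; k_eq = 3.3869 N/mm
F = k_eq·δ = 3.3869·52 = 176.12 N

176 N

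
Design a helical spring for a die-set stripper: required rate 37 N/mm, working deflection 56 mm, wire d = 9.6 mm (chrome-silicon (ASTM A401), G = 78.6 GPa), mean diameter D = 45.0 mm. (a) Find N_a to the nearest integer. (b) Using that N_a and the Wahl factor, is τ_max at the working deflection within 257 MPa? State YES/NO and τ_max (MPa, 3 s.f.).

N_a = Gd⁴/(8D³k) = (78.6×10³)(9.6⁴)/(8·45.0³·37) = 24.75 → N_a = 25
Actual rate k = Gd⁴/(8D³·25) = 36.63 N/mm
Working load F = kδ = 36.63·56 = 2051.3 N
C = 45.0/9.6 = 4.6875; K_W = (4C−1)/(4C−4)+0.615/C = 1.3346
τ_max = K_W·8FD/(πd³) = 1.3346·265.68 = 354.58 MPa
τ_max > 257 MPa → exceeds allowable

(a) 25 coils; (b) NO, τ_max = 355 MPa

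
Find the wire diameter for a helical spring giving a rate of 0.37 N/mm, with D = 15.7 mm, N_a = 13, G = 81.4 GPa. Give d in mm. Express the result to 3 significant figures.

d = (8D³N_a·k / G)^(1/4) = (8·15.7³·13·0.37 / (81.4×10³))^0.25
  = (1.8294)^0.25 = 1.1630 mm

1.16 mm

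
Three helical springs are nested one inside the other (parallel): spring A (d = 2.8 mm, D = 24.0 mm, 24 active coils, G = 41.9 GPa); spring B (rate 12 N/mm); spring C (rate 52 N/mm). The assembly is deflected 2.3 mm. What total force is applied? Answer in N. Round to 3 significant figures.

k_A = Gd⁴/(8D³N_a) = (41.9×10³)(2.8⁴)/(8·24.0³·24) = 0.97031 N/mm
Parallel: k_eq = 0.97031 + 12 + 52 = 64.97 N/mm
F = k_eq·δ = 64.97·2.3 = 149.43 N

149 N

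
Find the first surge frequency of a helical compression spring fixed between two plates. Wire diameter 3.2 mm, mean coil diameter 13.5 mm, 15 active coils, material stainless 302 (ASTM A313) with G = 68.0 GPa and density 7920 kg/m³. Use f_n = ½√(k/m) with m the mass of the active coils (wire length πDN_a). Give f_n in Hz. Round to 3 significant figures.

386 Hz

k = Gd⁴/(8D³N_a) = (68.0×10³)(3.2⁴)/(8·13.5³·15) = 24.151 N/mm = 24151 N/m
Wire length L = πDN_a = π·13.5·15 = 636.17 mm
m = ρ·(πd²/4)·L = 7920 × 8.0425×10⁻⁶ m² × 0.63617 m = 0.040522 kg
f_n = ½√(k/m) = 0.5·√(24151/0.040522) = 0.5·√(5.9599e+05) = 386 Hz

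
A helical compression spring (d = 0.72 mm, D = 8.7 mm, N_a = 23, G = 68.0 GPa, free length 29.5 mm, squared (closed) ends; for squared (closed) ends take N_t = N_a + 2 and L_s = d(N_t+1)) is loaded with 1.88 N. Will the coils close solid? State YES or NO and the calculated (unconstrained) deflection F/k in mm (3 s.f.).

k = Gd⁴/(8D³N_a) = (68.0×10³)(0.72⁴)/(8·8.7³·23) = 0.15082 N/mm
N_t = 25; L_s = 0.72·26 = 18.72 mm; δ_solid = L₀ − L_s = 29.5 − 18.72 = 10.78 mm
δ = F/k = 1.88/0.15082 = 12.465 mm
δ ≥ δ_solid → spring goes solid

YES, δ = 12.5 mm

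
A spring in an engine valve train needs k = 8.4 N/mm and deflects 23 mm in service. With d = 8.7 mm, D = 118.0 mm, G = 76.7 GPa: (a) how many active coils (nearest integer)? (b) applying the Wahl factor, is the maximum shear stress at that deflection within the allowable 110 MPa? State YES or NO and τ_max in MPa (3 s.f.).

(a) 4 coils; (b) YES, τ_max = 96.9 MPa

N_a = Gd⁴/(8D³k) = (76.7×10³)(8.7⁴)/(8·118.0³·8.4) = 3.98 → N_a = 4
Actual rate k = Gd⁴/(8D³·4) = 8.3575 N/mm
Working load F = kδ = 8.3575·23 = 192.22 N
C = 118.0/8.7 = 13.5632; K_W = (4C−1)/(4C−4)+0.615/C = 1.1050
τ_max = K_W·8FD/(πd³) = 1.1050·87.714 = 96.928 MPa
τ_max ≤ 110 MPa → acceptable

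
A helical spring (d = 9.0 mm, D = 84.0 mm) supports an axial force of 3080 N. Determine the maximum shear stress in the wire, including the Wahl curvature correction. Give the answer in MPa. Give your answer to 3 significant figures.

1040 MPa

Spring index C = D/d = 84.0/9.0 = 9.3333
K_W = (4C−1)/(4C−4) + 0.615/C = 36.333/33.333 + 0.0659 = 1.1559
τ₀ = 8FD/(πd³) = 8·3080·84.0/(π·9.0³) = 2.06976e+06/2290.2 = 903.74 MPa
τ_max = K·τ₀ = 1.1559 × 903.74 = 1044.6 MPa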